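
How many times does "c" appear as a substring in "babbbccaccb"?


Searching for "c" in "babbbccaccb"
Scanning each position:
  Position 0: "b" => no
  Position 1: "a" => no
  Position 2: "b" => no
  Position 3: "b" => no
  Position 4: "b" => no
  Position 5: "c" => MATCH
  Position 6: "c" => MATCH
  Position 7: "a" => no
  Position 8: "c" => MATCH
  Position 9: "c" => MATCH
  Position 10: "b" => no
Total occurrences: 4

4


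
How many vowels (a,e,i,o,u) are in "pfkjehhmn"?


Input: pfkjehhmn
Checking each character:
  'p' at position 0: consonant
  'f' at position 1: consonant
  'k' at position 2: consonant
  'j' at position 3: consonant
  'e' at position 4: vowel (running total: 1)
  'h' at position 5: consonant
  'h' at position 6: consonant
  'm' at position 7: consonant
  'n' at position 8: consonant
Total vowels: 1

1


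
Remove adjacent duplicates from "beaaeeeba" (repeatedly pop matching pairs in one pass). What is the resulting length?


Input: beaaeeeba
Stack-based adjacent duplicate removal:
  Read 'b': push. Stack: b
  Read 'e': push. Stack: be
  Read 'a': push. Stack: bea
  Read 'a': matches stack top 'a' => pop. Stack: be
  Read 'e': matches stack top 'e' => pop. Stack: b
  Read 'e': push. Stack: be
  Read 'e': matches stack top 'e' => pop. Stack: b
  Read 'b': matches stack top 'b' => pop. Stack: (empty)
  Read 'a': push. Stack: a
Final stack: "a" (length 1)

1


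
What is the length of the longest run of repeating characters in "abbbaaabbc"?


Input: "abbbaaabbc"
Scanning for longest run:
  Position 1 ('b'): new char, reset run to 1
  Position 2 ('b'): continues run of 'b', length=2
  Position 3 ('b'): continues run of 'b', length=3
  Position 4 ('a'): new char, reset run to 1
  Position 5 ('a'): continues run of 'a', length=2
  Position 6 ('a'): continues run of 'a', length=3
  Position 7 ('b'): new char, reset run to 1
  Position 8 ('b'): continues run of 'b', length=2
  Position 9 ('c'): new char, reset run to 1
Longest run: 'b' with length 3

3


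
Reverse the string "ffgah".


Input: ffgah
Reading characters right to left:
  Position 4: 'h'
  Position 3: 'a'
  Position 2: 'g'
  Position 1: 'f'
  Position 0: 'f'
Reversed: hagff

hagff


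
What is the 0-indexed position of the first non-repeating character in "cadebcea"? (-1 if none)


Input: cadebcea
Character frequencies:
  'a': 2
  'b': 1
  'c': 2
  'd': 1
  'e': 2
Scanning left to right for freq == 1:
  Position 0 ('c'): freq=2, skip
  Position 1 ('a'): freq=2, skip
  Position 2 ('d'): unique! => answer = 2

2


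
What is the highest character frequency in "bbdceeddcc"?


Input: bbdceeddcc
Character counts:
  'b': 2
  'c': 3
  'd': 3
  'e': 2
Maximum frequency: 3

3


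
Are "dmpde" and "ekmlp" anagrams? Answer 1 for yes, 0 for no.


Strings: "dmpde", "ekmlp"
Sorted first:  ddemp
Sorted second: eklmp
Differ at position 0: 'd' vs 'e' => not anagrams

0


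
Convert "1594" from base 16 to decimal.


Input: "1594" in base 16
Positional expansion:
  Digit '1' (value 1) x 16^3 = 4096
  Digit '5' (value 5) x 16^2 = 1280
  Digit '9' (value 9) x 16^1 = 144
  Digit '4' (value 4) x 16^0 = 4
Sum = 5524

5524


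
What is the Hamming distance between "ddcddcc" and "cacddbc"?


Comparing "ddcddcc" and "cacddbc" position by position:
  Position 0: 'd' vs 'c' => differ
  Position 1: 'd' vs 'a' => differ
  Position 2: 'c' vs 'c' => same
  Position 3: 'd' vs 'd' => same
  Position 4: 'd' vs 'd' => same
  Position 5: 'c' vs 'b' => differ
  Position 6: 'c' vs 'c' => same
Total differences (Hamming distance): 3

3


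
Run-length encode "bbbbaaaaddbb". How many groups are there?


Input: bbbbaaaaddbb
Scanning for consecutive runs:
  Group 1: 'b' x 4 (positions 0-3)
  Group 2: 'a' x 4 (positions 4-7)
  Group 3: 'd' x 2 (positions 8-9)
  Group 4: 'b' x 2 (positions 10-11)
Total groups: 4

4


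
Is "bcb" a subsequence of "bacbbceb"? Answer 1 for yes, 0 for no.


Check if "bcb" is a subsequence of "bacbbceb"
Greedy scan:
  Position 0 ('b'): matches sub[0] = 'b'
  Position 1 ('a'): no match needed
  Position 2 ('c'): matches sub[1] = 'c'
  Position 3 ('b'): matches sub[2] = 'b'
  Position 4 ('b'): no match needed
  Position 5 ('c'): no match needed
  Position 6 ('e'): no match needed
  Position 7 ('b'): no match needed
All 3 characters matched => is a subsequence

1


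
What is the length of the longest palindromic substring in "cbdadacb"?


Input: "cbdadacb"
Checking substrings for palindromes:
  [2:5] "dad" (len 3) => palindrome
  [3:6] "ada" (len 3) => palindrome
Longest palindromic substring: "dad" with length 3

3


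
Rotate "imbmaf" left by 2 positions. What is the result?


Input: "imbmaf", rotate left by 2
First 2 characters: "im"
Remaining characters: "bmaf"
Concatenate remaining + first: "bmaf" + "im" = "bmafim"

bmafim


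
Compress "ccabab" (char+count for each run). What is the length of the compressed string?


Input: ccabab
Runs:
  'c' x 2 => "c2"
  'a' x 1 => "a1"
  'b' x 1 => "b1"
  'a' x 1 => "a1"
  'b' x 1 => "b1"
Compressed: "c2a1b1a1b1"
Compressed length: 10

10


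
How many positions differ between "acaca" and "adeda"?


Comparing "acaca" and "adeda" position by position:
  Position 0: 'a' vs 'a' => same
  Position 1: 'c' vs 'd' => DIFFER
  Position 2: 'a' vs 'e' => DIFFER
  Position 3: 'c' vs 'd' => DIFFER
  Position 4: 'a' vs 'a' => same
Positions that differ: 3

3


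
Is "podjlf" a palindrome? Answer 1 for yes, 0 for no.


Input: podjlf
Reversed: fljdop
  Compare pos 0 ('p') with pos 5 ('f'): MISMATCH
  Compare pos 1 ('o') with pos 4 ('l'): MISMATCH
  Compare pos 2 ('d') with pos 3 ('j'): MISMATCH
Result: not a palindrome

0


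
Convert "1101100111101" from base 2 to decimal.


Input: "1101100111101" in base 2
Positional expansion:
  Digit '1' (value 1) x 2^12 = 4096
  Digit '1' (value 1) x 2^11 = 2048
  Digit '0' (value 0) x 2^10 = 0
  Digit '1' (value 1) x 2^9 = 512
  Digit '1' (value 1) x 2^8 = 256
  Digit '0' (value 0) x 2^7 = 0
  Digit '0' (value 0) x 2^6 = 0
  Digit '1' (value 1) x 2^5 = 32
  Digit '1' (value 1) x 2^4 = 16
  Digit '1' (value 1) x 2^3 = 8
  Digit '1' (value 1) x 2^2 = 4
  Digit '0' (value 0) x 2^1 = 0
  Digit '1' (value 1) x 2^0 = 1
Sum = 6973

6973


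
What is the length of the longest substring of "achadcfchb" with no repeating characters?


Input: "achadcfchb"
Sliding window (track last position of each char):
  Position 0 ('a'): window [0,0] length 1 -- new best
  Position 1 ('c'): window [0,1] length 2 -- new best
  Position 2 ('h'): window [0,2] length 3 -- new best
  Position 3 ('a'): repeat (last at 0), move window start to 1
  Position 3 ('a'): window [1,3] length 3
  Position 4 ('d'): window [1,4] length 4 -- new best
  Position 5 ('c'): repeat (last at 1), move window start to 2
  Position 5 ('c'): window [2,5] length 4
  Position 6 ('f'): window [2,6] length 5 -- new best
  Position 7 ('c'): repeat (last at 5), move window start to 6
  Position 7 ('c'): window [6,7] length 2
  Position 8 ('h'): window [6,8] length 3
  Position 9 ('b'): window [6,9] length 4
Longest substring with no repeats: "hadcf" with length 5

5


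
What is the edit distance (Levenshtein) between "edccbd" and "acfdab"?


Computing edit distance: "edccbd" -> "acfdab"
DP table:
           a    c    f    d    a    b
      0    1    2    3    4    5    6
  e   1    1    2    3    4    5    6
  d   2    2    2    3    3    4    5
  c   3    3    2    3    4    4    5
  c   4    4    3    3    4    5    5
  b   5    5    4    4    4    5    5
  d   6    6    5    5    4    5    6
Edit distance = dp[6][6] = 6

6


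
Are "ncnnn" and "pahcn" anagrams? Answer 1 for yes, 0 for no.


Strings: "ncnnn", "pahcn"
Sorted first:  cnnnn
Sorted second: achnp
Differ at position 0: 'c' vs 'a' => not anagrams

0


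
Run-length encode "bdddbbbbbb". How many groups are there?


Input: bdddbbbbbb
Scanning for consecutive runs:
  Group 1: 'b' x 1 (positions 0-0)
  Group 2: 'd' x 3 (positions 1-3)
  Group 3: 'b' x 6 (positions 4-9)
Total groups: 3

3


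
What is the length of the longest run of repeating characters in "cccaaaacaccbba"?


Input: "cccaaaacaccbba"
Scanning for longest run:
  Position 1 ('c'): continues run of 'c', length=2
  Position 2 ('c'): continues run of 'c', length=3
  Position 3 ('a'): new char, reset run to 1
  Position 4 ('a'): continues run of 'a', length=2
  Position 5 ('a'): continues run of 'a', length=3
  Position 6 ('a'): continues run of 'a', length=4
  Position 7 ('c'): new char, reset run to 1
  Position 8 ('a'): new char, reset run to 1
  Position 9 ('c'): new char, reset run to 1
  Position 10 ('c'): continues run of 'c', length=2
  Position 11 ('b'): new char, reset run to 1
  Position 12 ('b'): continues run of 'b', length=2
  Position 13 ('a'): new char, reset run to 1
Longest run: 'a' with length 4

4


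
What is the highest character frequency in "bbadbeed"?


Input: bbadbeed
Character counts:
  'a': 1
  'b': 3
  'd': 2
  'e': 2
Maximum frequency: 3

3


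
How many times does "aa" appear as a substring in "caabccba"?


Searching for "aa" in "caabccba"
Scanning each position:
  Position 0: "ca" => no
  Position 1: "aa" => MATCH
  Position 2: "ab" => no
  Position 3: "bc" => no
  Position 4: "cc" => no
  Position 5: "cb" => no
  Position 6: "ba" => no
Total occurrences: 1

1


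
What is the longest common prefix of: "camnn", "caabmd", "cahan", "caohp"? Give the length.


Words: camnn, caabmd, cahan, caohp
  Position 0: all 'c' => match
  Position 1: all 'a' => match
  Position 2: ('m', 'a', 'h', 'o') => mismatch, stop
LCP = "ca" (length 2)

2


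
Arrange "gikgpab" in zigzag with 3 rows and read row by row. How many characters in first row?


Zigzag "gikgpab" into 3 rows:
Placing characters:
  'g' => row 0
  'i' => row 1
  'k' => row 2
  'g' => row 1
  'p' => row 0
  'a' => row 1
  'b' => row 2
Rows:
  Row 0: "gp"
  Row 1: "iga"
  Row 2: "kb"
First row length: 2

2


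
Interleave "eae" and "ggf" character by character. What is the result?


Interleaving "eae" and "ggf":
  Position 0: 'e' from first, 'g' from second => "eg"
  Position 1: 'a' from first, 'g' from second => "ag"
  Position 2: 'e' from first, 'f' from second => "ef"
Result: egagef

egagef


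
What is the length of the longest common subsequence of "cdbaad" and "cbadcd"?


LCS of "cdbaad" and "cbadcd"
DP table:
           c    b    a    d    c    d
      0    0    0    0    0    0    0
  c   0    1    1    1    1    1    1
  d   0    1    1    1    2    2    2
  b   0    1    2    2    2    2    2
  a   0    1    2    3    3    3    3
  a   0    1    2    3    3    3    3
  d   0    1    2    3    4    4    4
LCS length = dp[6][6] = 4

4


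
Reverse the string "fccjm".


Input: fccjm
Reading characters right to left:
  Position 4: 'm'
  Position 3: 'j'
  Position 2: 'c'
  Position 1: 'c'
  Position 0: 'f'
Reversed: mjccf

mjccf


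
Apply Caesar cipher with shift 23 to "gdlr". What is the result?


Caesar cipher: shift "gdlr" by 23
  'g' (pos 6) + 23 = pos 3 = 'd'
  'd' (pos 3) + 23 = pos 0 = 'a'
  'l' (pos 11) + 23 = pos 8 = 'i'
  'r' (pos 17) + 23 = pos 14 = 'o'
Result: daio

daio


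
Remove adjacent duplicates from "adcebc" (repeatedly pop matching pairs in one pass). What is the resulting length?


Input: adcebc
Stack-based adjacent duplicate removal:
  Read 'a': push. Stack: a
  Read 'd': push. Stack: ad
  Read 'c': push. Stack: adc
  Read 'e': push. Stack: adce
  Read 'b': push. Stack: adceb
  Read 'c': push. Stack: adcebc
Final stack: "adcebc" (length 6)

6


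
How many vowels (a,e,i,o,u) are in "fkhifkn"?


Input: fkhifkn
Checking each character:
  'f' at position 0: consonant
  'k' at position 1: consonant
  'h' at position 2: consonant
  'i' at position 3: vowel (running total: 1)
  'f' at position 4: consonant
  'k' at position 5: consonant
  'n' at position 6: consonant
Total vowels: 1

1


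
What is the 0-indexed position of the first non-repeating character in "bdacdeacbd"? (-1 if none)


Input: bdacdeacbd
Character frequencies:
  'a': 2
  'b': 2
  'c': 2
  'd': 3
  'e': 1
Scanning left to right for freq == 1:
  Position 0 ('b'): freq=2, skip
  Position 1 ('d'): freq=3, skip
  Position 2 ('a'): freq=2, skip
  Position 3 ('c'): freq=2, skip
  Position 4 ('d'): freq=3, skip
  Position 5 ('e'): unique! => answer = 5

5


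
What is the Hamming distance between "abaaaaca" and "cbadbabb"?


Comparing "abaaaaca" and "cbadbabb" position by position:
  Position 0: 'a' vs 'c' => differ
  Position 1: 'b' vs 'b' => same
  Position 2: 'a' vs 'a' => same
  Position 3: 'a' vs 'd' => differ
  Position 4: 'a' vs 'b' => differ
  Position 5: 'a' vs 'a' => same
  Position 6: 'c' vs 'b' => differ
  Position 7: 'a' vs 'b' => differ
Total differences (Hamming distance): 5

5


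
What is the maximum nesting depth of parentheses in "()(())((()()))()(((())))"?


Input: "()(())((()()))()(((())))"
Tracking depth:
  Position 0 '(': depth becomes 1
  Position 1 ')': depth becomes 0
  Position 2 '(': depth becomes 1
  Position 3 '(': depth becomes 2
  Position 4 ')': depth becomes 1
  Position 5 ')': depth becomes 0
  Position 6 '(': depth becomes 1
  Position 7 '(': depth becomes 2
  Position 8 '(': depth becomes 3
  Position 9 ')': depth becomes 2
  Position 10 '(': depth becomes 3
  Position 11 ')': depth becomes 2
  Position 12 ')': depth becomes 1
  Position 13 ')': depth becomes 0
  Position 14 '(': depth becomes 1
  Position 15 ')': depth becomes 0
  Position 16 '(': depth becomes 1
  Position 17 '(': depth becomes 2
  Position 18 '(': depth becomes 3
  Position 19 '(': depth becomes 4
  Position 20 ')': depth becomes 3
  Position 21 ')': depth becomes 2
  Position 22 ')': depth becomes 1
  Position 23 ')': depth becomes 0
Maximum depth reached: 4

4


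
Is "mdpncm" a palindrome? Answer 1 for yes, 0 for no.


Input: mdpncm
Reversed: mcnpdm
  Compare pos 0 ('m') with pos 5 ('m'): match
  Compare pos 1 ('d') with pos 4 ('c'): MISMATCH
  Compare pos 2 ('p') with pos 3 ('n'): MISMATCH
Result: not a palindrome

0


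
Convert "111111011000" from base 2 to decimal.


Input: "111111011000" in base 2
Positional expansion:
  Digit '1' (value 1) x 2^11 = 2048
  Digit '1' (value 1) x 2^10 = 1024
  Digit '1' (value 1) x 2^9 = 512
  Digit '1' (value 1) x 2^8 = 256
  Digit '1' (value 1) x 2^7 = 128
  Digit '1' (value 1) x 2^6 = 64
  Digit '0' (value 0) x 2^5 = 0
  Digit '1' (value 1) x 2^4 = 16
  Digit '1' (value 1) x 2^3 = 8
  Digit '0' (value 0) x 2^2 = 0
  Digit '0' (value 0) x 2^1 = 0
  Digit '0' (value 0) x 2^0 = 0
Sum = 4056

4056


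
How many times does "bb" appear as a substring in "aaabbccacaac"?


Searching for "bb" in "aaabbccacaac"
Scanning each position:
  Position 0: "aa" => no
  Position 1: "aa" => no
  Position 2: "ab" => no
  Position 3: "bb" => MATCH
  Position 4: "bc" => no
  Position 5: "cc" => no
  Position 6: "ca" => no
  Position 7: "ac" => no
  Position 8: "ca" => no
  Position 9: "aa" => no
  Position 10: "ac" => no
Total occurrences: 1

1


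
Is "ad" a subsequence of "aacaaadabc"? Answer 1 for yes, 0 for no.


Check if "ad" is a subsequence of "aacaaadabc"
Greedy scan:
  Position 0 ('a'): matches sub[0] = 'a'
  Position 1 ('a'): no match needed
  Position 2 ('c'): no match needed
  Position 3 ('a'): no match needed
  Position 4 ('a'): no match needed
  Position 5 ('a'): no match needed
  Position 6 ('d'): matches sub[1] = 'd'
  Position 7 ('a'): no match needed
  Position 8 ('b'): no match needed
  Position 9 ('c'): no match needed
All 2 characters matched => is a subsequence

1


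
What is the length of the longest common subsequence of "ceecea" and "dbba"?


LCS of "ceecea" and "dbba"
DP table:
           d    b    b    a
      0    0    0    0    0
  c   0    0    0    0    0
  e   0    0    0    0    0
  e   0    0    0    0    0
  c   0    0    0    0    0
  e   0    0    0    0    0
  a   0    0    0    0    1
LCS length = dp[6][4] = 1

1


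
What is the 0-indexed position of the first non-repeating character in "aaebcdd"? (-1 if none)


Input: aaebcdd
Character frequencies:
  'a': 2
  'b': 1
  'c': 1
  'd': 2
  'e': 1
Scanning left to right for freq == 1:
  Position 0 ('a'): freq=2, skip
  Position 1 ('a'): freq=2, skip
  Position 2 ('e'): unique! => answer = 2

2


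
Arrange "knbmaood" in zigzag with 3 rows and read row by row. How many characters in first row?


Zigzag "knbmaood" into 3 rows:
Placing characters:
  'k' => row 0
  'n' => row 1
  'b' => row 2
  'm' => row 1
  'a' => row 0
  'o' => row 1
  'o' => row 2
  'd' => row 1
Rows:
  Row 0: "ka"
  Row 1: "nmod"
  Row 2: "bo"
First row length: 2

2


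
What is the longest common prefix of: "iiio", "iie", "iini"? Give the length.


Words: iiio, iie, iini
  Position 0: all 'i' => match
  Position 1: all 'i' => match
  Position 2: ('i', 'e', 'n') => mismatch, stop
LCP = "ii" (length 2)

2


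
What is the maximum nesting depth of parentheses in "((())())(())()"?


Input: "((())())(())()"
Tracking depth:
  Position 0 '(': depth becomes 1
  Position 1 '(': depth becomes 2
  Position 2 '(': depth becomes 3
  Position 3 ')': depth becomes 2
  Position 4 ')': depth becomes 1
  Position 5 '(': depth becomes 2
  Position 6 ')': depth becomes 1
  Position 7 ')': depth becomes 0
  Position 8 '(': depth becomes 1
  Position 9 '(': depth becomes 2
  Position 10 ')': depth becomes 1
  Position 11 ')': depth becomes 0
  Position 12 '(': depth becomes 1
  Position 13 ')': depth becomes 0
Maximum depth reached: 3

3


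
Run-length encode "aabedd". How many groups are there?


Input: aabedd
Scanning for consecutive runs:
  Group 1: 'a' x 2 (positions 0-1)
  Group 2: 'b' x 1 (positions 2-2)
  Group 3: 'e' x 1 (positions 3-3)
  Group 4: 'd' x 2 (positions 4-5)
Total groups: 4

4


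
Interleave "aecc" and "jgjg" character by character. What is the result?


Interleaving "aecc" and "jgjg":
  Position 0: 'a' from first, 'j' from second => "aj"
  Position 1: 'e' from first, 'g' from second => "eg"
  Position 2: 'c' from first, 'j' from second => "cj"
  Position 3: 'c' from first, 'g' from second => "cg"
Result: ajegcjcg

ajegcjcg


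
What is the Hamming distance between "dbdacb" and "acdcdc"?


Comparing "dbdacb" and "acdcdc" position by position:
  Position 0: 'd' vs 'a' => differ
  Position 1: 'b' vs 'c' => differ
  Position 2: 'd' vs 'd' => same
  Position 3: 'a' vs 'c' => differ
  Position 4: 'c' vs 'd' => differ
  Position 5: 'b' vs 'c' => differ
Total differences (Hamming distance): 5

5


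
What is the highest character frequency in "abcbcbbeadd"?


Input: abcbcbbeadd
Character counts:
  'a': 2
  'b': 4
  'c': 2
  'd': 2
  'e': 1
Maximum frequency: 4

4


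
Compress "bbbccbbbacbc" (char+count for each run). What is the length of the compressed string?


Input: bbbccbbbacbc
Runs:
  'b' x 3 => "b3"
  'c' x 2 => "c2"
  'b' x 3 => "b3"
  'a' x 1 => "a1"
  'c' x 1 => "c1"
  'b' x 1 => "b1"
  'c' x 1 => "c1"
Compressed: "b3c2b3a1c1b1c1"
Compressed length: 14

14


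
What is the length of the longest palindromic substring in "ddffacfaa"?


Input: "ddffacfaa"
Checking substrings for palindromes:
  [0:2] "dd" (len 2) => palindrome
  [2:4] "ff" (len 2) => palindrome
  [7:9] "aa" (len 2) => palindrome
Longest palindromic substring: "dd" with length 2

2


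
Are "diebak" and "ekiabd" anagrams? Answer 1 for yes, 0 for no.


Strings: "diebak", "ekiabd"
Sorted first:  abdeik
Sorted second: abdeik
Sorted forms match => anagrams

1


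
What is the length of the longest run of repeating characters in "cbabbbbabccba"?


Input: "cbabbbbabccba"
Scanning for longest run:
  Position 1 ('b'): new char, reset run to 1
  Position 2 ('a'): new char, reset run to 1
  Position 3 ('b'): new char, reset run to 1
  Position 4 ('b'): continues run of 'b', length=2
  Position 5 ('b'): continues run of 'b', length=3
  Position 6 ('b'): continues run of 'b', length=4
  Position 7 ('a'): new char, reset run to 1
  Position 8 ('b'): new char, reset run to 1
  Position 9 ('c'): new char, reset run to 1
  Position 10 ('c'): continues run of 'c', length=2
  Position 11 ('b'): new char, reset run to 1
  Position 12 ('a'): new char, reset run to 1
Longest run: 'b' with length 4

4


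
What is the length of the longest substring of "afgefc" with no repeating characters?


Input: "afgefc"
Sliding window (track last position of each char):
  Position 0 ('a'): window [0,0] length 1 -- new best
  Position 1 ('f'): window [0,1] length 2 -- new best
  Position 2 ('g'): window [0,2] length 3 -- new best
  Position 3 ('e'): window [0,3] length 4 -- new best
  Position 4 ('f'): repeat (last at 1), move window start to 2
  Position 4 ('f'): window [2,4] length 3
  Position 5 ('c'): window [2,5] length 4
Longest substring with no repeats: "afge" with length 4

4


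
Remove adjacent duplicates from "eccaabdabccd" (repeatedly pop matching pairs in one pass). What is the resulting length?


Input: eccaabdabccd
Stack-based adjacent duplicate removal:
  Read 'e': push. Stack: e
  Read 'c': push. Stack: ec
  Read 'c': matches stack top 'c' => pop. Stack: e
  Read 'a': push. Stack: ea
  Read 'a': matches stack top 'a' => pop. Stack: e
  Read 'b': push. Stack: eb
  Read 'd': push. Stack: ebd
  Read 'a': push. Stack: ebda
  Read 'b': push. Stack: ebdab
  Read 'c': push. Stack: ebdabc
  Read 'c': matches stack top 'c' => pop. Stack: ebdab
  Read 'd': push. Stack: ebdabd
Final stack: "ebdabd" (length 6)

6


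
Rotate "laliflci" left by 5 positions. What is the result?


Input: "laliflci", rotate left by 5
First 5 characters: "lalif"
Remaining characters: "lci"
Concatenate remaining + first: "lci" + "lalif" = "lcilalif"

lcilalif


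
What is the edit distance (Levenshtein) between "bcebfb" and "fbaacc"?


Computing edit distance: "bcebfb" -> "fbaacc"
DP table:
           f    b    a    a    c    c
      0    1    2    3    4    5    6
  b   1    1    1    2    3    4    5
  c   2    2    2    2    3    3    4
  e   3    3    3    3    3    4    4
  b   4    4    3    4    4    4    5
  f   5    4    4    4    5    5    5
  b   6    5    4    5    5    6    6
Edit distance = dp[6][6] = 6

6


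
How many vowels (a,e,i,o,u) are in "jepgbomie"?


Input: jepgbomie
Checking each character:
  'j' at position 0: consonant
  'e' at position 1: vowel (running total: 1)
  'p' at position 2: consonant
  'g' at position 3: consonant
  'b' at position 4: consonant
  'o' at position 5: vowel (running total: 2)
  'm' at position 6: consonant
  'i' at position 7: vowel (running total: 3)
  'e' at position 8: vowel (running total: 4)
Total vowels: 4

4


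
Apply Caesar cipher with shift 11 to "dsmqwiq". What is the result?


Caesar cipher: shift "dsmqwiq" by 11
  'd' (pos 3) + 11 = pos 14 = 'o'
  's' (pos 18) + 11 = pos 3 = 'd'
  'm' (pos 12) + 11 = pos 23 = 'x'
  'q' (pos 16) + 11 = pos 1 = 'b'
  'w' (pos 22) + 11 = pos 7 = 'h'
  'i' (pos 8) + 11 = pos 19 = 't'
  'q' (pos 16) + 11 = pos 1 = 'b'
Result: odxbhtb

odxbhtb


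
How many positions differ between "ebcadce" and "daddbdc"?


Comparing "ebcadce" and "daddbdc" position by position:
  Position 0: 'e' vs 'd' => DIFFER
  Position 1: 'b' vs 'a' => DIFFER
  Position 2: 'c' vs 'd' => DIFFER
  Position 3: 'a' vs 'd' => DIFFER
  Position 4: 'd' vs 'b' => DIFFER
  Position 5: 'c' vs 'd' => DIFFER
  Position 6: 'e' vs 'c' => DIFFER
Positions that differ: 7

7


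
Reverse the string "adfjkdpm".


Input: adfjkdpm
Reading characters right to left:
  Position 7: 'm'
  Position 6: 'p'
  Position 5: 'd'
  Position 4: 'k'
  Position 3: 'j'
  Position 2: 'f'
  Position 1: 'd'
  Position 0: 'a'
Reversed: mpdkjfda

mpdkjfda


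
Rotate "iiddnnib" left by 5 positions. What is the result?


Input: "iiddnnib", rotate left by 5
First 5 characters: "iiddn"
Remaining characters: "nib"
Concatenate remaining + first: "nib" + "iiddn" = "nibiiddn"

nibiiddn


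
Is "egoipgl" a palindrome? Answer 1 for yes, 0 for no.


Input: egoipgl
Reversed: lgpioge
  Compare pos 0 ('e') with pos 6 ('l'): MISMATCH
  Compare pos 1 ('g') with pos 5 ('g'): match
  Compare pos 2 ('o') with pos 4 ('p'): MISMATCH
Result: not a palindrome

0


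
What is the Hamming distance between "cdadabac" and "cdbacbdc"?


Comparing "cdadabac" and "cdbacbdc" position by position:
  Position 0: 'c' vs 'c' => same
  Position 1: 'd' vs 'd' => same
  Position 2: 'a' vs 'b' => differ
  Position 3: 'd' vs 'a' => differ
  Position 4: 'a' vs 'c' => differ
  Position 5: 'b' vs 'b' => same
  Position 6: 'a' vs 'd' => differ
  Position 7: 'c' vs 'c' => same
Total differences (Hamming distance): 4

4


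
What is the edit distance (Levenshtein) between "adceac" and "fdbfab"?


Computing edit distance: "adceac" -> "fdbfab"
DP table:
           f    d    b    f    a    b
      0    1    2    3    4    5    6
  a   1    1    2    3    4    4    5
  d   2    2    1    2    3    4    5
  c   3    3    2    2    3    4    5
  e   4    4    3    3    3    4    5
  a   5    5    4    4    4    3    4
  c   6    6    5    5    5    4    4
Edit distance = dp[6][6] = 4

4


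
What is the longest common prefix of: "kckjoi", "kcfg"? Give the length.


Words: kckjoi, kcfg
  Position 0: all 'k' => match
  Position 1: all 'c' => match
  Position 2: ('k', 'f') => mismatch, stop
LCP = "kc" (length 2)

2


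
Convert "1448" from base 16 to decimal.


Input: "1448" in base 16
Positional expansion:
  Digit '1' (value 1) x 16^3 = 4096
  Digit '4' (value 4) x 16^2 = 1024
  Digit '4' (value 4) x 16^1 = 64
  Digit '8' (value 8) x 16^0 = 8
Sum = 5192

5192


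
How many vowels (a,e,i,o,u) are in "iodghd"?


Input: iodghd
Checking each character:
  'i' at position 0: vowel (running total: 1)
  'o' at position 1: vowel (running total: 2)
  'd' at position 2: consonant
  'g' at position 3: consonant
  'h' at position 4: consonant
  'd' at position 5: consonant
Total vowels: 2

2


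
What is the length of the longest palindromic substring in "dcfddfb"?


Input: "dcfddfb"
Checking substrings for palindromes:
  [2:6] "fddf" (len 4) => palindrome
  [3:5] "dd" (len 2) => palindrome
Longest palindromic substring: "fddf" with length 4

4


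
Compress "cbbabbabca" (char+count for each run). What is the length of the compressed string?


Input: cbbabbabca
Runs:
  'c' x 1 => "c1"
  'b' x 2 => "b2"
  'a' x 1 => "a1"
  'b' x 2 => "b2"
  'a' x 1 => "a1"
  'b' x 1 => "b1"
  'c' x 1 => "c1"
  'a' x 1 => "a1"
Compressed: "c1b2a1b2a1b1c1a1"
Compressed length: 16

16


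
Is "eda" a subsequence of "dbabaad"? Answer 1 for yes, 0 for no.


Check if "eda" is a subsequence of "dbabaad"
Greedy scan:
  Position 0 ('d'): no match needed
  Position 1 ('b'): no match needed
  Position 2 ('a'): no match needed
  Position 3 ('b'): no match needed
  Position 4 ('a'): no match needed
  Position 5 ('a'): no match needed
  Position 6 ('d'): no match needed
Only matched 0/3 characters => not a subsequence

0


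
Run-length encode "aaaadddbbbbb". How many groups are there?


Input: aaaadddbbbbb
Scanning for consecutive runs:
  Group 1: 'a' x 4 (positions 0-3)
  Group 2: 'd' x 3 (positions 4-6)
  Group 3: 'b' x 5 (positions 7-11)
Total groups: 3

3


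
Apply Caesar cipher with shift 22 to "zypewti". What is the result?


Caesar cipher: shift "zypewti" by 22
  'z' (pos 25) + 22 = pos 21 = 'v'
  'y' (pos 24) + 22 = pos 20 = 'u'
  'p' (pos 15) + 22 = pos 11 = 'l'
  'e' (pos 4) + 22 = pos 0 = 'a'
  'w' (pos 22) + 22 = pos 18 = 's'
  't' (pos 19) + 22 = pos 15 = 'p'
  'i' (pos 8) + 22 = pos 4 = 'e'
Result: vulaspe

vulaspe


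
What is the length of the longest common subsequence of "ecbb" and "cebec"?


LCS of "ecbb" and "cebec"
DP table:
           c    e    b    e    c
      0    0    0    0    0    0
  e   0    0    1    1    1    1
  c   0    1    1    1    1    2
  b   0    1    1    2    2    2
  b   0    1    1    2    2    2
LCS length = dp[4][5] = 2

2


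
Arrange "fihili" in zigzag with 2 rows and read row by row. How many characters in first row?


Zigzag "fihili" into 2 rows:
Placing characters:
  'f' => row 0
  'i' => row 1
  'h' => row 0
  'i' => row 1
  'l' => row 0
  'i' => row 1
Rows:
  Row 0: "fhl"
  Row 1: "iii"
First row length: 3

3


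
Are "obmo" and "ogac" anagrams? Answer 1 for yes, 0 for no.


Strings: "obmo", "ogac"
Sorted first:  bmoo
Sorted second: acgo
Differ at position 0: 'b' vs 'a' => not anagrams

0


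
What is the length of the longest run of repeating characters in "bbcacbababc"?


Input: "bbcacbababc"
Scanning for longest run:
  Position 1 ('b'): continues run of 'b', length=2
  Position 2 ('c'): new char, reset run to 1
  Position 3 ('a'): new char, reset run to 1
  Position 4 ('c'): new char, reset run to 1
  Position 5 ('b'): new char, reset run to 1
  Position 6 ('a'): new char, reset run to 1
  Position 7 ('b'): new char, reset run to 1
  Position 8 ('a'): new char, reset run to 1
  Position 9 ('b'): new char, reset run to 1
  Position 10 ('c'): new char, reset run to 1
Longest run: 'b' with length 2

2


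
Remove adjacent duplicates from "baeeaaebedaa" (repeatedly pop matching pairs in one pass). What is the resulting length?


Input: baeeaaebedaa
Stack-based adjacent duplicate removal:
  Read 'b': push. Stack: b
  Read 'a': push. Stack: ba
  Read 'e': push. Stack: bae
  Read 'e': matches stack top 'e' => pop. Stack: ba
  Read 'a': matches stack top 'a' => pop. Stack: b
  Read 'a': push. Stack: ba
  Read 'e': push. Stack: bae
  Read 'b': push. Stack: baeb
  Read 'e': push. Stack: baebe
  Read 'd': push. Stack: baebed
  Read 'a': push. Stack: baebeda
  Read 'a': matches stack top 'a' => pop. Stack: baebed
Final stack: "baebed" (length 6)

6


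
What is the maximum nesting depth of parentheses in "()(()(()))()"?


Input: "()(()(()))()"
Tracking depth:
  Position 0 '(': depth becomes 1
  Position 1 ')': depth becomes 0
  Position 2 '(': depth becomes 1
  Position 3 '(': depth becomes 2
  Position 4 ')': depth becomes 1
  Position 5 '(': depth becomes 2
  Position 6 '(': depth becomes 3
  Position 7 ')': depth becomes 2
  Position 8 ')': depth becomes 1
  Position 9 ')': depth becomes 0
  Position 10 '(': depth becomes 1
  Position 11 ')': depth becomes 0
Maximum depth reached: 3

3


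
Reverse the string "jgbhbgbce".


Input: jgbhbgbce
Reading characters right to left:
  Position 8: 'e'
  Position 7: 'c'
  Position 6: 'b'
  Position 5: 'g'
  Position 4: 'b'
  Position 3: 'h'
  Position 2: 'b'
  Position 1: 'g'
  Position 0: 'j'
Reversed: ecbgbhbgj

ecbgbhbgj


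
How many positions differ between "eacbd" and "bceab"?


Comparing "eacbd" and "bceab" position by position:
  Position 0: 'e' vs 'b' => DIFFER
  Position 1: 'a' vs 'c' => DIFFER
  Position 2: 'c' vs 'e' => DIFFER
  Position 3: 'b' vs 'a' => DIFFER
  Position 4: 'd' vs 'b' => DIFFER
Positions that differ: 5

5


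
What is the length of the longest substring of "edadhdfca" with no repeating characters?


Input: "edadhdfca"
Sliding window (track last position of each char):
  Position 0 ('e'): window [0,0] length 1 -- new best
  Position 1 ('d'): window [0,1] length 2 -- new best
  Position 2 ('a'): window [0,2] length 3 -- new best
  Position 3 ('d'): repeat (last at 1), move window start to 2
  Position 3 ('d'): window [2,3] length 2
  Position 4 ('h'): window [2,4] length 3
  Position 5 ('d'): repeat (last at 3), move window start to 4
  Position 5 ('d'): window [4,5] length 2
  Position 6 ('f'): window [4,6] length 3
  Position 7 ('c'): window [4,7] length 4 -- new best
  Position 8 ('a'): window [4,8] length 5 -- new best
Longest substring with no repeats: "hdfca" with length 5

5


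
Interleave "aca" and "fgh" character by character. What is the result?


Interleaving "aca" and "fgh":
  Position 0: 'a' from first, 'f' from second => "af"
  Position 1: 'c' from first, 'g' from second => "cg"
  Position 2: 'a' from first, 'h' from second => "ah"
Result: afcgah

afcgah


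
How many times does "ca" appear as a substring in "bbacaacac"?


Searching for "ca" in "bbacaacac"
Scanning each position:
  Position 0: "bb" => no
  Position 1: "ba" => no
  Position 2: "ac" => no
  Position 3: "ca" => MATCH
  Position 4: "aa" => no
  Position 5: "ac" => no
  Position 6: "ca" => MATCH
  Position 7: "ac" => no
Total occurrences: 2

2


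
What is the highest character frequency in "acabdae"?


Input: acabdae
Character counts:
  'a': 3
  'b': 1
  'c': 1
  'd': 1
  'e': 1
Maximum frequency: 3

3


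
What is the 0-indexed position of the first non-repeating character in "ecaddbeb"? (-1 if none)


Input: ecaddbeb
Character frequencies:
  'a': 1
  'b': 2
  'c': 1
  'd': 2
  'e': 2
Scanning left to right for freq == 1:
  Position 0 ('e'): freq=2, skip
  Position 1 ('c'): unique! => answer = 1

1


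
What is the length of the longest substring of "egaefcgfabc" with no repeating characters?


Input: "egaefcgfabc"
Sliding window (track last position of each char):
  Position 0 ('e'): window [0,0] length 1 -- new best
  Position 1 ('g'): window [0,1] length 2 -- new best
  Position 2 ('a'): window [0,2] length 3 -- new best
  Position 3 ('e'): repeat (last at 0), move window start to 1
  Position 3 ('e'): window [1,3] length 3
  Position 4 ('f'): window [1,4] length 4 -- new best
  Position 5 ('c'): window [1,5] length 5 -- new best
  Position 6 ('g'): repeat (last at 1), move window start to 2
  Position 6 ('g'): window [2,6] length 5
  Position 7 ('f'): repeat (last at 4), move window start to 5
  Position 7 ('f'): window [5,7] length 3
  Position 8 ('a'): window [5,8] length 4
  Position 9 ('b'): window [5,9] length 5
  Position 10 ('c'): repeat (last at 5), move window start to 6
  Position 10 ('c'): window [6,10] length 5
Longest substring with no repeats: "gaefc" with length 5

5


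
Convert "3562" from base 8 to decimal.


Input: "3562" in base 8
Positional expansion:
  Digit '3' (value 3) x 8^3 = 1536
  Digit '5' (value 5) x 8^2 = 320
  Digit '6' (value 6) x 8^1 = 48
  Digit '2' (value 2) x 8^0 = 2
Sum = 1906

1906


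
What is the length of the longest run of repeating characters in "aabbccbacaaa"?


Input: "aabbccbacaaa"
Scanning for longest run:
  Position 1 ('a'): continues run of 'a', length=2
  Position 2 ('b'): new char, reset run to 1
  Position 3 ('b'): continues run of 'b', length=2
  Position 4 ('c'): new char, reset run to 1
  Position 5 ('c'): continues run of 'c', length=2
  Position 6 ('b'): new char, reset run to 1
  Position 7 ('a'): new char, reset run to 1
  Position 8 ('c'): new char, reset run to 1
  Position 9 ('a'): new char, reset run to 1
  Position 10 ('a'): continues run of 'a', length=2
  Position 11 ('a'): continues run of 'a', length=3
Longest run: 'a' with length 3

3


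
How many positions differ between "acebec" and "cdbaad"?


Comparing "acebec" and "cdbaad" position by position:
  Position 0: 'a' vs 'c' => DIFFER
  Position 1: 'c' vs 'd' => DIFFER
  Position 2: 'e' vs 'b' => DIFFER
  Position 3: 'b' vs 'a' => DIFFER
  Position 4: 'e' vs 'a' => DIFFER
  Position 5: 'c' vs 'd' => DIFFER
Positions that differ: 6

6


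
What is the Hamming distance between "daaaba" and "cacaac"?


Comparing "daaaba" and "cacaac" position by position:
  Position 0: 'd' vs 'c' => differ
  Position 1: 'a' vs 'a' => same
  Position 2: 'a' vs 'c' => differ
  Position 3: 'a' vs 'a' => same
  Position 4: 'b' vs 'a' => differ
  Position 5: 'a' vs 'c' => differ
Total differences (Hamming distance): 4

4


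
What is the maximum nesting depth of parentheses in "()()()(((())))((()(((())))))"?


Input: "()()()(((())))((()(((())))))"
Tracking depth:
  Position 0 '(': depth becomes 1
  Position 1 ')': depth becomes 0
  Position 2 '(': depth becomes 1
  Position 3 ')': depth becomes 0
  Position 4 '(': depth becomes 1
  Position 5 ')': depth becomes 0
  Position 6 '(': depth becomes 1
  Position 7 '(': depth becomes 2
  Position 8 '(': depth becomes 3
  Position 9 '(': depth becomes 4
  Position 10 ')': depth becomes 3
  Position 11 ')': depth becomes 2
  Position 12 ')': depth becomes 1
  Position 13 ')': depth becomes 0
  Position 14 '(': depth becomes 1
  Position 15 '(': depth becomes 2
  Position 16 '(': depth becomes 3
  Position 17 ')': depth becomes 2
  Position 18 '(': depth becomes 3
  Position 19 '(': depth becomes 4
  Position 20 '(': depth becomes 5
  Position 21 '(': depth becomes 6
  Position 22 ')': depth becomes 5
  Position 23 ')': depth becomes 4
  Position 24 ')': depth becomes 3
  Position 25 ')': depth becomes 2
  Position 26 ')': depth becomes 1
  Position 27 ')': depth becomes 0
Maximum depth reached: 6

6


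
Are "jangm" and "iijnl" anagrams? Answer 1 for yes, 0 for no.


Strings: "jangm", "iijnl"
Sorted first:  agjmn
Sorted second: iijln
Differ at position 0: 'a' vs 'i' => not anagrams

0


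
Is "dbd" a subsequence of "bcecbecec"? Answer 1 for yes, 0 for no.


Check if "dbd" is a subsequence of "bcecbecec"
Greedy scan:
  Position 0 ('b'): no match needed
  Position 1 ('c'): no match needed
  Position 2 ('e'): no match needed
  Position 3 ('c'): no match needed
  Position 4 ('b'): no match needed
  Position 5 ('e'): no match needed
  Position 6 ('c'): no match needed
  Position 7 ('e'): no match needed
  Position 8 ('c'): no match needed
Only matched 0/3 characters => not a subsequence

0


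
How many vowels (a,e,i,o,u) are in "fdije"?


Input: fdije
Checking each character:
  'f' at position 0: consonant
  'd' at position 1: consonant
  'i' at position 2: vowel (running total: 1)
  'j' at position 3: consonant
  'e' at position 4: vowel (running total: 2)
Total vowels: 2

2


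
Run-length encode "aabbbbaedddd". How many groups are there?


Input: aabbbbaedddd
Scanning for consecutive runs:
  Group 1: 'a' x 2 (positions 0-1)
  Group 2: 'b' x 4 (positions 2-5)
  Group 3: 'a' x 1 (positions 6-6)
  Group 4: 'e' x 1 (positions 7-7)
  Group 5: 'd' x 4 (positions 8-11)
Total groups: 5

5


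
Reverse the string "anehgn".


Input: anehgn
Reading characters right to left:
  Position 5: 'n'
  Position 4: 'g'
  Position 3: 'h'
  Position 2: 'e'
  Position 1: 'n'
  Position 0: 'a'
Reversed: nghena

nghena


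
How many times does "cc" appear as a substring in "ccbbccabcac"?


Searching for "cc" in "ccbbccabcac"
Scanning each position:
  Position 0: "cc" => MATCH
  Position 1: "cb" => no
  Position 2: "bb" => no
  Position 3: "bc" => no
  Position 4: "cc" => MATCH
  Position 5: "ca" => no
  Position 6: "ab" => no
  Position 7: "bc" => no
  Position 8: "ca" => no
  Position 9: "ac" => no
Total occurrences: 2

2


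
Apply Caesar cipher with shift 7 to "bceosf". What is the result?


Caesar cipher: shift "bceosf" by 7
  'b' (pos 1) + 7 = pos 8 = 'i'
  'c' (pos 2) + 7 = pos 9 = 'j'
  'e' (pos 4) + 7 = pos 11 = 'l'
  'o' (pos 14) + 7 = pos 21 = 'v'
  's' (pos 18) + 7 = pos 25 = 'z'
  'f' (pos 5) + 7 = pos 12 = 'm'
Result: ijlvzm

ijlvzm


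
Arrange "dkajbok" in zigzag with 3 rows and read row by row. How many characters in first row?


Zigzag "dkajbok" into 3 rows:
Placing characters:
  'd' => row 0
  'k' => row 1
  'a' => row 2
  'j' => row 1
  'b' => row 0
  'o' => row 1
  'k' => row 2
Rows:
  Row 0: "db"
  Row 1: "kjo"
  Row 2: "ak"
First row length: 2

2


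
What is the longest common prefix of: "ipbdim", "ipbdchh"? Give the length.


Words: ipbdim, ipbdchh
  Position 0: all 'i' => match
  Position 1: all 'p' => match
  Position 2: all 'b' => match
  Position 3: all 'd' => match
  Position 4: ('i', 'c') => mismatch, stop
LCP = "ipbd" (length 4)

4


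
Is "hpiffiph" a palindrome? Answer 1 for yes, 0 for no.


Input: hpiffiph
Reversed: hpiffiph
  Compare pos 0 ('h') with pos 7 ('h'): match
  Compare pos 1 ('p') with pos 6 ('p'): match
  Compare pos 2 ('i') with pos 5 ('i'): match
  Compare pos 3 ('f') with pos 4 ('f'): match
Result: palindrome

1


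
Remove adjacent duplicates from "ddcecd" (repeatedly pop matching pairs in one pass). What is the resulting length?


Input: ddcecd
Stack-based adjacent duplicate removal:
  Read 'd': push. Stack: d
  Read 'd': matches stack top 'd' => pop. Stack: (empty)
  Read 'c': push. Stack: c
  Read 'e': push. Stack: ce
  Read 'c': push. Stack: cec
  Read 'd': push. Stack: cecd
Final stack: "cecd" (length 4)

4
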